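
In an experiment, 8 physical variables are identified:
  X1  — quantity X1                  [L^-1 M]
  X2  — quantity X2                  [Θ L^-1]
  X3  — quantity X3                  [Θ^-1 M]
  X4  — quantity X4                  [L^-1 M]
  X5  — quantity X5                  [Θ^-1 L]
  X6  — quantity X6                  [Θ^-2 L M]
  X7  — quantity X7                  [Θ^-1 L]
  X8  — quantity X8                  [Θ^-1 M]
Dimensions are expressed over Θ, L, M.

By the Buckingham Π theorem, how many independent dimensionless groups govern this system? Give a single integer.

6

Dimensional matrix (Θ×L×M by X1×X2×X3×X4×X5×X6×X7×X8):
  Θ: [ 0  1 -1  0 -1 -2 -1 -1]
  L: [-1 -1  0 -1  1  1  1  0]
  M: [ 1  0  1  1  0  1  0  1]
Row reduction gives pivot columns X1,X2; rank = 2
n=8, r=2 ⇒ 6 dimensionless groups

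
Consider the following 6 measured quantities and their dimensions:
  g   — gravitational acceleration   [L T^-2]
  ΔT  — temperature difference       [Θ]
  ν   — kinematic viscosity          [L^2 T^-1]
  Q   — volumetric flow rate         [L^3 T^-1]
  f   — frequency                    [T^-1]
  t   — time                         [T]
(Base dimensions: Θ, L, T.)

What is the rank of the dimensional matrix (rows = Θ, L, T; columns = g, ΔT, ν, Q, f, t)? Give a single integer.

3

Dimensional matrix (Θ×L×T by g×ΔT×ν×Q×f×t):
  Θ: [ 0  1  0  0  0  0]
  L: [ 1  0  2  3  0  0]
  T: [-2  0 -1 -1 -1  1]
RREF → pivots at {g,ΔT,ν} ⇒ r = 3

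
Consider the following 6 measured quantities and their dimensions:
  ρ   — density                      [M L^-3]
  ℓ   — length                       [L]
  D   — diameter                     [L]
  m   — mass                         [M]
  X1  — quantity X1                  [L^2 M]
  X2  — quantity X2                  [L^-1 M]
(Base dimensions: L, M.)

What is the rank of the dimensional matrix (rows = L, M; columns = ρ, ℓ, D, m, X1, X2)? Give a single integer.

Exponent matrix [L,M] × [ρ,ℓ,D,m,X1,X2]:
  L: [-3  1  1  0  2 -1]
  M: [ 1  0  0  1  1  1]
RREF → pivots at {ρ,ℓ} ⇒ r = 2

2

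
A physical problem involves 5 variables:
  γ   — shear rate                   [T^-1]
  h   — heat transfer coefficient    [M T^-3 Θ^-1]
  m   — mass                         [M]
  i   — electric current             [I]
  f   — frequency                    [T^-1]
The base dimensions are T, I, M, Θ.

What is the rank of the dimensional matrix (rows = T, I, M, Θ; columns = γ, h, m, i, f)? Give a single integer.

Exponent matrix [T,I,M,Θ] × [γ,h,m,i,f]:
  T: [-1 -3  0  0 -1]
  I: [ 0  0  0  1  0]
  M: [ 0  1  1  0  0]
  Θ: [ 0 -1  0  0  0]
Echelon form has 4 nonzero rows (pivots: γ,h,m,i)

4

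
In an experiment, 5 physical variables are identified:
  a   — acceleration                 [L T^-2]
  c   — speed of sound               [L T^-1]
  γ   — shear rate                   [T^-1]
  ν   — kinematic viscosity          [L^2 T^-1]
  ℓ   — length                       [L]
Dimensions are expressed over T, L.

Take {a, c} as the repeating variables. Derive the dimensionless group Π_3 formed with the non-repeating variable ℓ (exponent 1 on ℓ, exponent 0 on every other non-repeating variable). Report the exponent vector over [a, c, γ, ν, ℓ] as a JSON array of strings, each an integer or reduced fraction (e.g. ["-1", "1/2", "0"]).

Exponent matrix [T,L] × [a,c,γ,ν,ℓ]:
  T: [-2 -1 -1 -1  0]
  L: [ 1  1  0  2  1]
Echelon form has 2 nonzero rows (pivots: a,c)
Repeat: a,c; free: γ,ν,ℓ
RREF:
  r0: [   1    0    1   -1   -1]
  r1: [   0    1   -1    3    2]
Fix exponent of ℓ at 1, γ at 0, ν at 0; solve each RREF row for its pivot's exponent:
  r0: exp(a) + (-1)·1 = 0 ⇒ exp(a) = 1
  r1: exp(c) + (2)·1 = 0 ⇒ exp(c) = -2
Π_3 = a · c^-2 · ℓ

["1", "-2", "0", "0", "1"]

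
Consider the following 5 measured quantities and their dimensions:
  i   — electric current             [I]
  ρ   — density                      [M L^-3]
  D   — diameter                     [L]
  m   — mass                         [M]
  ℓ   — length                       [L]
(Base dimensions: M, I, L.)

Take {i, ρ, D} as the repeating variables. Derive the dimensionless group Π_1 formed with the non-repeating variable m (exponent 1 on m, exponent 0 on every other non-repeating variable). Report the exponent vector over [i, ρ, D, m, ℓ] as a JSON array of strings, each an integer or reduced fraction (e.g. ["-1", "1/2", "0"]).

Dimensional matrix (M×I×L by i×ρ×D×m×ℓ):
  M: [ 0  1  0  1  0]
  I: [ 1  0  0  0  0]
  L: [ 0 -3  1  0  1]
RREF → pivots at {i,ρ,D} ⇒ r = 3
Repeat: i,ρ,D; free: m,ℓ
RREF:
  r0: [   1    0    0    0    0]
  r1: [   0    1    0    1    0]
  r2: [   0    0    1    3    1]
Fix exponent of m at 1, ℓ at 0; solve each RREF row for its pivot's exponent:
  r0: exp(i) + (0)·1 = 0 ⇒ exp(i) = 0
  r1: exp(ρ) + (1)·1 = 0 ⇒ exp(ρ) = -1
  r2: exp(D) + (3)·1 = 0 ⇒ exp(D) = -3
Π_1 = ρ^-1 · D^-3 · m

["0", "-1", "-3", "1", "0"]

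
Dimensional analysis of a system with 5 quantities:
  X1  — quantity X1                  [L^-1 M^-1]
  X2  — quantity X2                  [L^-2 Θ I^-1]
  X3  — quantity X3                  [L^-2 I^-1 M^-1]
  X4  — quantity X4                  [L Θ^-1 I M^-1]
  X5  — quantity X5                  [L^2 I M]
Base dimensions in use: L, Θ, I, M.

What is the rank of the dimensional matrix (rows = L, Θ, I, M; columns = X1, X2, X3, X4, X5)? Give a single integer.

3

Write exponents as rows L,Θ,I,M / cols X1,X2,X3,X4,X5:
  L: [-1 -2 -2  1  2]
  Θ: [ 0  1  0 -1  0]
  I: [ 0 -1 -1  1  1]
  M: [-1  0 -1 -1  1]
Row reduction gives pivot columns X1,X2,X3; rank = 3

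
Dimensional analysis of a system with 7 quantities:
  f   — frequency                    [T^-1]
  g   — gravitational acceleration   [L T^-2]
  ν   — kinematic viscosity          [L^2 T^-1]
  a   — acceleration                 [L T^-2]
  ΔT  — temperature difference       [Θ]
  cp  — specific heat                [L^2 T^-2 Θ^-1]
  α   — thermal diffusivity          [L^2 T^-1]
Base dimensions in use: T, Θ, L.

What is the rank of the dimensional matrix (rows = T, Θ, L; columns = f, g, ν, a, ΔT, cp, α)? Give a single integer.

Write exponents as rows T,Θ,L / cols f,g,ν,a,ΔT,cp,α:
  T: [-1 -2 -1 -2  0 -2 -1]
  Θ: [ 0  0  0  0  1 -1  0]
  L: [ 0  1  2  1  0  2  2]
Echelon form has 3 nonzero rows (pivots: f,g,ΔT)

3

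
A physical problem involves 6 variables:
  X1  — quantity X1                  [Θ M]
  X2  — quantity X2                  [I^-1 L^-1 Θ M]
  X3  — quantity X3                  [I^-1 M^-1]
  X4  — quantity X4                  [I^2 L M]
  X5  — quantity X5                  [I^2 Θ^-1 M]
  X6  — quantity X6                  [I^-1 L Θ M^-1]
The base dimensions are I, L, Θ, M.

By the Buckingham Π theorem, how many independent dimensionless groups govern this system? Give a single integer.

Write exponents as rows I,L,Θ,M / cols X1,X2,X3,X4,X5,X6:
  I: [ 0 -1 -1  2  2 -1]
  L: [ 0 -1  0  1  0  1]
  Θ: [ 1  1  0  0 -1  1]
  M: [ 1  1 -1  1  1 -1]
Echelon form has 3 nonzero rows (pivots: X1,X2,X3)
n=6, r=3 ⇒ 3 dimensionless groups

3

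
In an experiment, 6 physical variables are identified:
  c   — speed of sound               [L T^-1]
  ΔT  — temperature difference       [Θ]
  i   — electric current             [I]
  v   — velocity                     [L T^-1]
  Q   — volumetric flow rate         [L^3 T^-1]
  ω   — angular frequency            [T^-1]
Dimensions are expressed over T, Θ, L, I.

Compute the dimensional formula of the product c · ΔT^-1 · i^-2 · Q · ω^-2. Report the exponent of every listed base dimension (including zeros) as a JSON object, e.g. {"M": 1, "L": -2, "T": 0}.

Dimensional matrix (T×Θ×L×I by c×ΔT×i×v×Q×ω):
  T: [-1  0  0 -1 -1 -1]
  Θ: [ 0  1  0  0  0  0]
  L: [ 1  0  0  1  3  0]
  I: [ 0  0  1  0  0  0]
  [T]: (1)·-1+(-1)·0+(-2)·0+(1)·-1+(-2)·-1 = 0
  [Θ]: (1)·0+(-1)·1+(-2)·0+(1)·0+(-2)·0 = -1
  [L]: (1)·1+(-1)·0+(-2)·0+(1)·3+(-2)·0 = 4
  [I]: (1)·0+(-1)·0+(-2)·1+(1)·0+(-2)·0 = -2
⇒ Θ^-1 L^4 I^-2

{"T": 0, "Θ": -1, "L": 4, "I": -2}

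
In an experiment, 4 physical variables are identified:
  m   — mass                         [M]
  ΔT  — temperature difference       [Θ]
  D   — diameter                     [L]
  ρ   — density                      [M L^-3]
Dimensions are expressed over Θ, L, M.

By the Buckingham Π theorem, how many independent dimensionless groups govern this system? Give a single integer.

1

Dimensional matrix (Θ×L×M by m×ΔT×D×ρ):
  Θ: [ 0  1  0  0]
  L: [ 0  0  1 -3]
  M: [ 1  0  0  1]
Row reduction gives pivot columns m,ΔT,D; rank = 3
n=4, r=3 ⇒ 1 dimensionless group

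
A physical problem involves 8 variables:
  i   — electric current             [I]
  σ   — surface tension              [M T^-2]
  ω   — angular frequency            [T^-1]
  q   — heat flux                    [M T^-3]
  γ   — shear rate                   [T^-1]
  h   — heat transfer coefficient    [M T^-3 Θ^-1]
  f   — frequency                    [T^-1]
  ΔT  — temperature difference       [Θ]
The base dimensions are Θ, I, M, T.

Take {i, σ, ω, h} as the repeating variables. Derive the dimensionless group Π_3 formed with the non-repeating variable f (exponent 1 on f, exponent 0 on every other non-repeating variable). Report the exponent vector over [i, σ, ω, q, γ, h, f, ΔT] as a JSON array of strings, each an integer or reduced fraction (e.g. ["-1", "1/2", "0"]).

Write exponents as rows Θ,I,M,T / cols i,σ,ω,q,γ,h,f,ΔT:
  Θ: [ 0  0  0  0  0 -1  0  1]
  I: [ 1  0  0  0  0  0  0  0]
  M: [ 0  1  0  1  0  1  0  0]
  T: [ 0 -2 -1 -3 -1 -3 -1  0]
Echelon form has 4 nonzero rows (pivots: i,σ,ω,h)
Repeat: i,σ,ω,h; free: q,γ,f,ΔT
RREF:
  r0: [   1    0    0    0    0    0    0    0]
  r1: [   0    1    0    1    0    0    0    1]
  r2: [   0    0    1    1    1    0    1    1]
  r3: [   0    0    0    0    0    1    0   -1]
Fix exponent of f at 1, q at 0, γ at 0, ΔT at 0; solve each RREF row for its pivot's exponent:
  r0: exp(i) + (0)·1 = 0 ⇒ exp(i) = 0
  r1: exp(σ) + (0)·1 = 0 ⇒ exp(σ) = 0
  r2: exp(ω) + (1)·1 = 0 ⇒ exp(ω) = -1
  r3: exp(h) + (0)·1 = 0 ⇒ exp(h) = 0
Π_3 = ω^-1 · f

["0", "0", "-1", "0", "0", "0", "1", "0"]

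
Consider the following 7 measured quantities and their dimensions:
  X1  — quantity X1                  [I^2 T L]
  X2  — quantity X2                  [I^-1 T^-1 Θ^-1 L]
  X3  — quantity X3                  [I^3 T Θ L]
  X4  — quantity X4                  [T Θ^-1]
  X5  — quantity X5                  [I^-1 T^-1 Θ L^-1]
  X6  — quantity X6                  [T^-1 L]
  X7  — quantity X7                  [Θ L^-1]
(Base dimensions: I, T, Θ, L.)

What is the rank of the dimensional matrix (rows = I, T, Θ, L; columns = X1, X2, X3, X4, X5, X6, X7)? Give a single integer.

Dimensional matrix (I×T×Θ×L by X1×X2×X3×X4×X5×X6×X7):
  I: [ 2 -1  3  0 -1  0  0]
  T: [ 1 -1  1  1 -1 -1  0]
  Θ: [ 0 -1  1 -1  1  0  1]
  L: [ 1  1  1  0 -1  1 -1]
Row reduction gives pivot columns X1,X2,X3; rank = 3

3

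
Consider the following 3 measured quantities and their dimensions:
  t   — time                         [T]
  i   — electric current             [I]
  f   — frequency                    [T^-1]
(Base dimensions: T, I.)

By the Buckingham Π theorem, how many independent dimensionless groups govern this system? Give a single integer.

Write exponents as rows T,I / cols t,i,f:
  T: [ 1  0 -1]
  I: [ 0  1  0]
RREF → pivots at {t,i} ⇒ r = 2
Π count = n − r = 3 − 2 = 1

1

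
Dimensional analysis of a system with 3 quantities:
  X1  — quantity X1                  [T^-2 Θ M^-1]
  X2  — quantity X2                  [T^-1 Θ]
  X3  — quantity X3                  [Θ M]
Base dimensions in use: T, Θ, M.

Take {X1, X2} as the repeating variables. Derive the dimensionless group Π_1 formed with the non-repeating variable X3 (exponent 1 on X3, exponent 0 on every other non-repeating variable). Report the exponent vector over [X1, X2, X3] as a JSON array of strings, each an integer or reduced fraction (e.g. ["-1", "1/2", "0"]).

["1", "-2", "1"]

Write exponents as rows T,Θ,M / cols X1,X2,X3:
  T: [-2 -1  0]
  Θ: [ 1  1  1]
  M: [-1  0  1]
RREF → pivots at {X1,X2} ⇒ r = 2
Repeat: X1,X2; free: X3
RREF:
  r0: [   1    0   -1]
  r1: [   0    1    2]
  r2: [   0    0    0]
Fix exponent of X3 at 1; solve each RREF row for its pivot's exponent:
  r0: exp(X1) + (-1)·1 = 0 ⇒ exp(X1) = 1
  r1: exp(X2) + (2)·1 = 0 ⇒ exp(X2) = -2
Π_1 = X1 · X2^-2 · X3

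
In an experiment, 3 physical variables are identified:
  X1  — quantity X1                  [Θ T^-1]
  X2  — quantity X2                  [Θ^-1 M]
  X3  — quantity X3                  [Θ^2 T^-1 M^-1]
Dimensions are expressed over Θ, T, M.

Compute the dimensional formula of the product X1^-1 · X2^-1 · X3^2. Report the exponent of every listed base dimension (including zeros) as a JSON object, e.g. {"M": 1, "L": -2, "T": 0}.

{"Θ": 4, "T": -1, "M": -3}

Exponent matrix [Θ,T,M] × [X1,X2,X3]:
  Θ: [ 1 -1  2]
  T: [-1  0 -1]
  M: [ 0  1 -1]
  [Θ]: (-1)·1+(-1)·-1+(2)·2 = 4
  [T]: (-1)·-1+(-1)·0+(2)·-1 = -1
  [M]: (-1)·0+(-1)·1+(2)·-1 = -3
⇒ Θ^4 T^-1 M^-3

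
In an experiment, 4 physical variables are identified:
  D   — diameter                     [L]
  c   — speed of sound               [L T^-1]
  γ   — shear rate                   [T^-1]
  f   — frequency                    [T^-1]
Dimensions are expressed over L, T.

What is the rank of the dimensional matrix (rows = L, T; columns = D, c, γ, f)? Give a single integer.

2

Exponent matrix [L,T] × [D,c,γ,f]:
  L: [ 1  1  0  0]
  T: [ 0 -1 -1 -1]
Echelon form has 2 nonzero rows (pivots: D,c)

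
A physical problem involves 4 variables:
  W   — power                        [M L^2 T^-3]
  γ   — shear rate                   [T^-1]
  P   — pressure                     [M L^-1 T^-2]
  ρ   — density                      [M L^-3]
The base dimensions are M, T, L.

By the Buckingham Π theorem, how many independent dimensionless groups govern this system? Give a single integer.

Write exponents as rows M,T,L / cols W,γ,P,ρ:
  M: [ 1  0  1  1]
  T: [-3 -1 -2  0]
  L: [ 2  0 -1 -3]
Row reduction gives pivot columns W,γ,P; rank = 3
Π count = n − r = 4 − 3 = 1

1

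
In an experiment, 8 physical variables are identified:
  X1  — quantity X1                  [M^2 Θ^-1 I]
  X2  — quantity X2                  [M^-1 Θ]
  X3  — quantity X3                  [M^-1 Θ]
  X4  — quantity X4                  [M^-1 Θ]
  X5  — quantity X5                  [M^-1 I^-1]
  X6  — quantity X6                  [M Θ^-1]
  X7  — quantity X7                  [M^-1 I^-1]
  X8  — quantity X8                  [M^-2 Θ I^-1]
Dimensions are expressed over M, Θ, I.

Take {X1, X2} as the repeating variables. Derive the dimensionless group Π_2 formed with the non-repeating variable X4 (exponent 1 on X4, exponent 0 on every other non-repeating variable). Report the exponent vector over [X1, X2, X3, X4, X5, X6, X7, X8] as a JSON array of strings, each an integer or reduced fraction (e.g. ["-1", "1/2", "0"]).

["0", "-1", "0", "1", "0", "0", "0", "0"]

Write exponents as rows M,Θ,I / cols X1,X2,X3,X4,X5,X6,X7,X8:
  M: [ 2 -1 -1 -1 -1  1 -1 -2]
  Θ: [-1  1  1  1  0 -1  0  1]
  I: [ 1  0  0  0 -1  0 -1 -1]
RREF → pivots at {X1,X2} ⇒ r = 2
Pivot set = {X1,X2}, free = {X3,X4,X5,X6,X7,X8}
RREF:
  r0: [   1    0    0    0   -1    0   -1   -1]
  r1: [   0    1    1    1   -1   -1   -1    0]
  r2: [   0    0    0    0    0    0    0    0]
Fix exponent of X4 at 1, X3 at 0, X5 at 0, X6 at 0, X7 at 0, X8 at 0; solve each RREF row for its pivot's exponent:
  r0: exp(X1) + (0)·1 = 0 ⇒ exp(X1) = 0
  r1: exp(X2) + (1)·1 = 0 ⇒ exp(X2) = -1
Π_2 = X2^-1 · X4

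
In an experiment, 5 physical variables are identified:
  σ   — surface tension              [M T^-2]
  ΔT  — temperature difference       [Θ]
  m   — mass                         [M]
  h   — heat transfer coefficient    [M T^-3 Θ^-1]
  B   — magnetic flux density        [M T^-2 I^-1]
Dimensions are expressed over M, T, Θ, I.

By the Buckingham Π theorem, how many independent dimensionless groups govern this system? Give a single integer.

Write exponents as rows M,T,Θ,I / cols σ,ΔT,m,h,B:
  M: [ 1  0  1  1  1]
  T: [-2  0  0 -3 -2]
  Θ: [ 0  1  0 -1  0]
  I: [ 0  0  0  0 -1]
RREF → pivots at {σ,ΔT,m,B} ⇒ r = 4
Π count = n − r = 5 − 4 = 1

1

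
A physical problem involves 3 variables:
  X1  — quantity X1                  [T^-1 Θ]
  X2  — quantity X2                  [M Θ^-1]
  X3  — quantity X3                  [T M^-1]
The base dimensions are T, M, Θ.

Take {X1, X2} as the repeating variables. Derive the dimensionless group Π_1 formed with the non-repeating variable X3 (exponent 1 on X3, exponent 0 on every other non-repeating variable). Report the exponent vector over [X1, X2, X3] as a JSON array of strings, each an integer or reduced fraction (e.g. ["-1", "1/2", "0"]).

["1", "1", "1"]

Exponent matrix [T,M,Θ] × [X1,X2,X3]:
  T: [-1  0  1]
  M: [ 0  1 -1]
  Θ: [ 1 -1  0]
Echelon form has 2 nonzero rows (pivots: X1,X2)
Repeat: X1,X2; free: X3
RREF:
  r0: [   1    0   -1]
  r1: [   0    1   -1]
  r2: [   0    0    0]
Fix exponent of X3 at 1; solve each RREF row for its pivot's exponent:
  r0: exp(X1) + (-1)·1 = 0 ⇒ exp(X1) = 1
  r1: exp(X2) + (-1)·1 = 0 ⇒ exp(X2) = 1
Π_1 = X1 · X2 · X3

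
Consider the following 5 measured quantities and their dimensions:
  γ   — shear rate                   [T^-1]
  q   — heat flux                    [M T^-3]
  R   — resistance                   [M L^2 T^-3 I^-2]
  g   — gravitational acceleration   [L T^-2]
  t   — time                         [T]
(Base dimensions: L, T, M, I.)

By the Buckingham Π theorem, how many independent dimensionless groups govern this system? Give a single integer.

1

Write exponents as rows L,T,M,I / cols γ,q,R,g,t:
  L: [ 0  0  2  1  0]
  T: [-1 -3 -3 -2  1]
  M: [ 0  1  1  0  0]
  I: [ 0  0 -2  0  0]
Row reduction gives pivot columns γ,q,R,g; rank = 4
n=5, r=4 ⇒ 1 dimensionless group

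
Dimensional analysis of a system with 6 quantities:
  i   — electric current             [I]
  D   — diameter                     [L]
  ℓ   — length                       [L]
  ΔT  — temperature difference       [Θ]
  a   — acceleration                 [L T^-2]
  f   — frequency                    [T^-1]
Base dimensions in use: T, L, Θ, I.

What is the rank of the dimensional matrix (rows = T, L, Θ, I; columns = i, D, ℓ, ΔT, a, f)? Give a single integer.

Exponent matrix [T,L,Θ,I] × [i,D,ℓ,ΔT,a,f]:
  T: [ 0  0  0  0 -2 -1]
  L: [ 0  1  1  0  1  0]
  Θ: [ 0  0  0  1  0  0]
  I: [ 1  0  0  0  0  0]
Row reduction gives pivot columns i,D,ΔT,a; rank = 4

4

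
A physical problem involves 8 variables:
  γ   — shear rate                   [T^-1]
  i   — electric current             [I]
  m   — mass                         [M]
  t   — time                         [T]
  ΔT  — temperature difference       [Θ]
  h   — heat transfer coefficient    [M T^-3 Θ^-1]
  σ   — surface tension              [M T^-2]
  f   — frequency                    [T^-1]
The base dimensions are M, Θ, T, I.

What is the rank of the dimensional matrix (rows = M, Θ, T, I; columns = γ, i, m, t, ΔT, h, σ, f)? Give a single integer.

Write exponents as rows M,Θ,T,I / cols γ,i,m,t,ΔT,h,σ,f:
  M: [ 0  0  1  0  0  1  1  0]
  Θ: [ 0  0  0  0  1 -1  0  0]
  T: [-1  0  0  1  0 -3 -2 -1]
  I: [ 0  1  0  0  0  0  0  0]
Row reduction gives pivot columns γ,i,m,ΔT; rank = 4

4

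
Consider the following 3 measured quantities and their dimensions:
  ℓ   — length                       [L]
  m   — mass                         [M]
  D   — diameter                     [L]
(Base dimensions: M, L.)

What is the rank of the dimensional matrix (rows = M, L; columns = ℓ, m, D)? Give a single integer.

2

Exponent matrix [M,L] × [ℓ,m,D]:
  M: [ 0  1  0]
  L: [ 1  0  1]
RREF → pivots at {ℓ,m} ⇒ r = 2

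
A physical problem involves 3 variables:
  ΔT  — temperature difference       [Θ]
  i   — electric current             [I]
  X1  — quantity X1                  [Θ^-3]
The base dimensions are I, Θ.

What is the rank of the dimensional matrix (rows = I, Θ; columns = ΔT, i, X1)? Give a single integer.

2

Write exponents as rows I,Θ / cols ΔT,i,X1:
  I: [ 0  1  0]
  Θ: [ 1  0 -3]
RREF → pivots at {ΔT,i} ⇒ r = 2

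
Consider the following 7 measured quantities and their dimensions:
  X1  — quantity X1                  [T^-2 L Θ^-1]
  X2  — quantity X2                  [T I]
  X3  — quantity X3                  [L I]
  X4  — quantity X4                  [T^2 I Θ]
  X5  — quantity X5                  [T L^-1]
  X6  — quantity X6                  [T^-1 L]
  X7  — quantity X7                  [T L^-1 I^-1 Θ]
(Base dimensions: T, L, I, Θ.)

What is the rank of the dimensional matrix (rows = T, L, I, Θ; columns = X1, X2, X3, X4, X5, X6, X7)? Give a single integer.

3

Exponent matrix [T,L,I,Θ] × [X1,X2,X3,X4,X5,X6,X7]:
  T: [-2  1  0  2  1 -1  1]
  L: [ 1  0  1  0 -1  1 -1]
  I: [ 0  1  1  1  0  0 -1]
  Θ: [-1  0  0  1  0  0  1]
Echelon form has 3 nonzero rows (pivots: X1,X2,X3)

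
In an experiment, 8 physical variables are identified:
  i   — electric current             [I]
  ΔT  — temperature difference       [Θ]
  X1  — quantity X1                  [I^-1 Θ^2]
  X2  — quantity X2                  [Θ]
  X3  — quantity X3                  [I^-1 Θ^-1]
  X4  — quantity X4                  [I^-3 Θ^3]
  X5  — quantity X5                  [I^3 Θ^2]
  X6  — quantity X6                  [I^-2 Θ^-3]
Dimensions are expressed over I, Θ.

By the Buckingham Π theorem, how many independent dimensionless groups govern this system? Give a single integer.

6

Exponent matrix [I,Θ] × [i,ΔT,X1,X2,X3,X4,X5,X6]:
  I: [ 1  0 -1  0 -1 -3  3 -2]
  Θ: [ 0  1  2  1 -1  3  2 -3]
Row reduction gives pivot columns i,ΔT; rank = 2
n=8, r=2 ⇒ 6 dimensionless groups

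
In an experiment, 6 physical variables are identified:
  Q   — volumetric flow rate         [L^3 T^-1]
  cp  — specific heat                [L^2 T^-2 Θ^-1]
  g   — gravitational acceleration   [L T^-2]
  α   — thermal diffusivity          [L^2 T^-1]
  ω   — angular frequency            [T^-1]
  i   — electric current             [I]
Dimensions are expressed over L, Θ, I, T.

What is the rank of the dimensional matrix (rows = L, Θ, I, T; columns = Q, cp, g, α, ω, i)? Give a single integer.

Write exponents as rows L,Θ,I,T / cols Q,cp,g,α,ω,i:
  L: [ 3  2  1  2  0  0]
  Θ: [ 0 -1  0  0  0  0]
  I: [ 0  0  0  0  0  1]
  T: [-1 -2 -2 -1 -1  0]
Row reduction gives pivot columns Q,cp,g,i; rank = 4

4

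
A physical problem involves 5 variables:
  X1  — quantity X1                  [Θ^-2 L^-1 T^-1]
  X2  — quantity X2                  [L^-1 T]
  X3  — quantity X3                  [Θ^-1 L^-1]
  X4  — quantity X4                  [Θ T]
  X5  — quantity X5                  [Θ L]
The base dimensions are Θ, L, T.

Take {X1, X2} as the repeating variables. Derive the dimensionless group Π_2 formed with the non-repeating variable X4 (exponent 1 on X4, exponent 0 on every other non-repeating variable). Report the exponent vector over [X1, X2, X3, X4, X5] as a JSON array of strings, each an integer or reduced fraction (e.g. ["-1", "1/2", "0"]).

["1/2", "-1/2", "0", "1", "0"]

Write exponents as rows Θ,L,T / cols X1,X2,X3,X4,X5:
  Θ: [-2  0 -1  1  1]
  L: [-1 -1 -1  0  1]
  T: [-1  1  0  1  0]
RREF → pivots at {X1,X2} ⇒ r = 2
Repeat: X1,X2; free: X3,X4,X5
RREF:
  r0: [   1    0  1/2 -1/2 -1/2]
  r1: [   0    1  1/2  1/2 -1/2]
  r2: [   0    0    0    0    0]
Fix exponent of X4 at 1, X3 at 0, X5 at 0; solve each RREF row for its pivot's exponent:
  r0: exp(X1) + (-1/2)·1 = 0 ⇒ exp(X1) = 1/2
  r1: exp(X2) + (1/2)·1 = 0 ⇒ exp(X2) = -1/2
Π_2 = X1^(1/2) · X2^(-1/2) · X4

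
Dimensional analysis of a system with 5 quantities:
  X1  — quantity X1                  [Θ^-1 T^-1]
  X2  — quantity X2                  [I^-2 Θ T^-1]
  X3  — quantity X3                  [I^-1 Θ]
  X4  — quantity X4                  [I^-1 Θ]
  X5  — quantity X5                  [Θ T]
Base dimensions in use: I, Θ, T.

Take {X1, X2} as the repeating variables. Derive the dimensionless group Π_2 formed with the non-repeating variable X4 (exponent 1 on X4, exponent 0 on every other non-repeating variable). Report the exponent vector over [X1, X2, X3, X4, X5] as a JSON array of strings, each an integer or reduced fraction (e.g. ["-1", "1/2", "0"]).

Dimensional matrix (I×Θ×T by X1×X2×X3×X4×X5):
  I: [ 0 -2 -1 -1  0]
  Θ: [-1  1  1  1  1]
  T: [-1 -1  0  0  1]
Row reduction gives pivot columns X1,X2; rank = 2
Repeat: X1,X2; free: X3,X4,X5
RREF:
  r0: [   1    0 -1/2 -1/2   -1]
  r1: [   0    1  1/2  1/2    0]
  r2: [   0    0    0    0    0]
Fix exponent of X4 at 1, X3 at 0, X5 at 0; solve each RREF row for its pivot's exponent:
  r0: exp(X1) + (-1/2)·1 = 0 ⇒ exp(X1) = 1/2
  r1: exp(X2) + (1/2)·1 = 0 ⇒ exp(X2) = -1/2
Π_2 = X1^(1/2) · X2^(-1/2) · X4

["1/2", "-1/2", "0", "1", "0"]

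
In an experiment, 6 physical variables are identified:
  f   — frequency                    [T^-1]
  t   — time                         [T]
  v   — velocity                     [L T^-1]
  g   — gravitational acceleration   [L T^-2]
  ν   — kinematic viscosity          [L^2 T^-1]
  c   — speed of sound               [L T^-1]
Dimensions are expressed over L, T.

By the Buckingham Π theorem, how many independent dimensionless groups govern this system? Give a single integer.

4

Write exponents as rows L,T / cols f,t,v,g,ν,c:
  L: [ 0  0  1  1  2  1]
  T: [-1  1 -1 -2 -1 -1]
RREF → pivots at {f,v} ⇒ r = 2
6 vars − rank 2 = 4 Π groups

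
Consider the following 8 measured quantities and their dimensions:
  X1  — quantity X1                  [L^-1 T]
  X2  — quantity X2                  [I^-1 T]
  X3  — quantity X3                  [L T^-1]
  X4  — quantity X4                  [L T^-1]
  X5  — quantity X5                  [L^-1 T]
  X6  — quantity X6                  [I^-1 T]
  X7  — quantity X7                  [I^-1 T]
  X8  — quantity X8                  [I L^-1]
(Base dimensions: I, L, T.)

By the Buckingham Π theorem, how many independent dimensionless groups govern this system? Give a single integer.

Exponent matrix [I,L,T] × [X1,X2,X3,X4,X5,X6,X7,X8]:
  I: [ 0 -1  0  0  0 -1 -1  1]
  L: [-1  0  1  1 -1  0  0 -1]
  T: [ 1  1 -1 -1  1  1  1  0]
Echelon form has 2 nonzero rows (pivots: X1,X2)
n=8, r=2 ⇒ 6 dimensionless groups

6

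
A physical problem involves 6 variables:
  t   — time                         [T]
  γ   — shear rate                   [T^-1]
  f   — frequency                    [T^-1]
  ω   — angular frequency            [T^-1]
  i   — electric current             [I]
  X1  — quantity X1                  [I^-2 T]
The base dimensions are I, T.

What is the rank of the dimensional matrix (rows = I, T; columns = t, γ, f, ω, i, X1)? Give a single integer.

2

Exponent matrix [I,T] × [t,γ,f,ω,i,X1]:
  I: [ 0  0  0  0  1 -2]
  T: [ 1 -1 -1 -1  0  1]
Row reduction gives pivot columns t,i; rank = 2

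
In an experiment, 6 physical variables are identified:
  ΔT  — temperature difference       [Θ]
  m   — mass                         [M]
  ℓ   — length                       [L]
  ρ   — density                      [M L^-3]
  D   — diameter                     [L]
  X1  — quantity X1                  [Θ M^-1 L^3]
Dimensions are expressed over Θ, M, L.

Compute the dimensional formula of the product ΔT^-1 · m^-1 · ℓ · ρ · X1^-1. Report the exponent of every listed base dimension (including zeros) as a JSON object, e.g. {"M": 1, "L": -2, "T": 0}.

{"Θ": -2, "M": 1, "L": -5}

Dimensional matrix (Θ×M×L by ΔT×m×ℓ×ρ×D×X1):
  Θ: [ 1  0  0  0  0  1]
  M: [ 0  1  0  1  0 -1]
  L: [ 0  0  1 -3  1  3]
  [Θ]: (-1)·1+(-1)·0+(1)·0+(1)·0+(-1)·1 = -2
  [M]: (-1)·0+(-1)·1+(1)·0+(1)·1+(-1)·-1 = 1
  [L]: (-1)·0+(-1)·0+(1)·1+(1)·-3+(-1)·3 = -5
⇒ Θ^-2 M L^-5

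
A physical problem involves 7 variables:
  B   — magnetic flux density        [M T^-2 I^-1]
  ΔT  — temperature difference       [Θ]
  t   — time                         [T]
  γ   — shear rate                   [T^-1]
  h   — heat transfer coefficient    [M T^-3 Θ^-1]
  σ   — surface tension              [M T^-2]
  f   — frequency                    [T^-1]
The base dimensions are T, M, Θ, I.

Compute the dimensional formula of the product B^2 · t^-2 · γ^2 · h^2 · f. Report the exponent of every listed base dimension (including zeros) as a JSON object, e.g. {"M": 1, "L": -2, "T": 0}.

Write exponents as rows T,M,Θ,I / cols B,ΔT,t,γ,h,σ,f:
  T: [-2  0  1 -1 -3 -2 -1]
  M: [ 1  0  0  0  1  1  0]
  Θ: [ 0  1  0  0 -1  0  0]
  I: [-1  0  0  0  0  0  0]
  [T]: (2)·-2+(-2)·1+(2)·-1+(2)·-3+(1)·-1 = -15
  [M]: (2)·1+(-2)·0+(2)·0+(2)·1+(1)·0 = 4
  [Θ]: (2)·0+(-2)·0+(2)·0+(2)·-1+(1)·0 = -2
  [I]: (2)·-1+(-2)·0+(2)·0+(2)·0+(1)·0 = -2
⇒ T^-15 M^4 Θ^-2 I^-2

{"T": -15, "M": 4, "Θ": -2, "I": -2}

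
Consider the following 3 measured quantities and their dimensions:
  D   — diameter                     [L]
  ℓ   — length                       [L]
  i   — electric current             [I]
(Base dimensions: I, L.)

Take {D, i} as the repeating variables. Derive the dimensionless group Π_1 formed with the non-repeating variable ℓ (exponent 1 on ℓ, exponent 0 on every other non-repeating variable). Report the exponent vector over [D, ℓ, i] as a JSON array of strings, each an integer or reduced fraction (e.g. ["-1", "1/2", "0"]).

["-1", "1", "0"]

Exponent matrix [I,L] × [D,ℓ,i]:
  I: [ 0  0  1]
  L: [ 1  1  0]
Row reduction gives pivot columns D,i; rank = 2
Pivot set = {D,i}, free = {ℓ}
RREF:
  r0: [   1    1    0]
  r1: [   0    0    1]
Fix exponent of ℓ at 1; solve each RREF row for its pivot's exponent:
  r0: exp(D) + (1)·1 = 0 ⇒ exp(D) = -1
  r1: exp(i) + (0)·1 = 0 ⇒ exp(i) = 0
Π_1 = D^-1 · ℓ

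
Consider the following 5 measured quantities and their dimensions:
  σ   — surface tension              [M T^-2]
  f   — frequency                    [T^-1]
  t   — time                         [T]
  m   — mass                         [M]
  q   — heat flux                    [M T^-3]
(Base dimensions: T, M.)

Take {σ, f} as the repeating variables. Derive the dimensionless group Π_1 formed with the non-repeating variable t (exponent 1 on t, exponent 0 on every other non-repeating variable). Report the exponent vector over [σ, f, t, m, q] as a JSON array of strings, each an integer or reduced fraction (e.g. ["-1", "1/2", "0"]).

["0", "1", "1", "0", "0"]

Write exponents as rows T,M / cols σ,f,t,m,q:
  T: [-2 -1  1  0 -3]
  M: [ 1  0  0  1  1]
RREF → pivots at {σ,f} ⇒ r = 2
Pivot set = {σ,f}, free = {t,m,q}
RREF:
  r0: [   1    0    0    1    1]
  r1: [   0    1   -1   -2    1]
Fix exponent of t at 1, m at 0, q at 0; solve each RREF row for its pivot's exponent:
  r0: exp(σ) + (0)·1 = 0 ⇒ exp(σ) = 0
  r1: exp(f) + (-1)·1 = 0 ⇒ exp(f) = 1
Π_1 = f · t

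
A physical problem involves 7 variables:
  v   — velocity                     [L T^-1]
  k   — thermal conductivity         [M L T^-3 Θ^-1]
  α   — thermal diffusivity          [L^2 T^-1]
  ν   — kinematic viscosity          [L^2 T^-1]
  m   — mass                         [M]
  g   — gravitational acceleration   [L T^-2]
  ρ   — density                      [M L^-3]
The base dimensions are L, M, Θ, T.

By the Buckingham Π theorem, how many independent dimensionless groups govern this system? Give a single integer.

Dimensional matrix (L×M×Θ×T by v×k×α×ν×m×g×ρ):
  L: [ 1  1  2  2  0  1 -3]
  M: [ 0  1  0  0  1  0  1]
  Θ: [ 0 -1  0  0  0  0  0]
  T: [-1 -3 -1 -1  0 -2  0]
RREF → pivots at {v,k,α,m} ⇒ r = 4
Π count = n − r = 7 − 4 = 3

3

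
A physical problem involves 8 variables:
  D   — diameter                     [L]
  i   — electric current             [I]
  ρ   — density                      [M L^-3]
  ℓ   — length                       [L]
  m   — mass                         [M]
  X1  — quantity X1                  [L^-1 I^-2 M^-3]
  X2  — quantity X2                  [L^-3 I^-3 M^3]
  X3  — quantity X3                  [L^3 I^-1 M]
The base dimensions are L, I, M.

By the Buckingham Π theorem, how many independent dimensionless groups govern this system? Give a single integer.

5

Write exponents as rows L,I,M / cols D,i,ρ,ℓ,m,X1,X2,X3:
  L: [ 1  0 -3  1  0 -1 -3  3]
  I: [ 0  1  0  0  0 -2 -3 -1]
  M: [ 0  0  1  0  1 -3  3  1]
Echelon form has 3 nonzero rows (pivots: D,i,ρ)
n=8, r=3 ⇒ 5 dimensionless groups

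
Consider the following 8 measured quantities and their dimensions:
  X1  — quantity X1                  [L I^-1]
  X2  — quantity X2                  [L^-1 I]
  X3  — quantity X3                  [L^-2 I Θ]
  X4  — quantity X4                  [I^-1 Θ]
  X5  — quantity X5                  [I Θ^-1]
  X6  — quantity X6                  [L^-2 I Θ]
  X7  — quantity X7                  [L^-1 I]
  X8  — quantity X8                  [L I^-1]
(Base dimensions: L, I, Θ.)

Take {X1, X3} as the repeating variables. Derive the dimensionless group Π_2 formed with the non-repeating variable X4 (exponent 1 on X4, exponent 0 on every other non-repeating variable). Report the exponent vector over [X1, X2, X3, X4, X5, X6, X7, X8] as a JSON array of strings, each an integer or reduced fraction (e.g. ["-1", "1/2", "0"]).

["-2", "0", "-1", "1", "0", "0", "0", "0"]

Exponent matrix [L,I,Θ] × [X1,X2,X3,X4,X5,X6,X7,X8]:
  L: [ 1 -1 -2  0  0 -2 -1  1]
  I: [-1  1  1 -1  1  1  1 -1]
  Θ: [ 0  0  1  1 -1  1  0  0]
Row reduction gives pivot columns X1,X3; rank = 2
Pivot set = {X1,X3}, free = {X2,X4,X5,X6,X7,X8}
RREF:
  r0: [   1   -1    0    2   -2    0   -1    1]
  r1: [   0    0    1    1   -1    1    0    0]
  r2: [   0    0    0    0    0    0    0    0]
Fix exponent of X4 at 1, X2 at 0, X5 at 0, X6 at 0, X7 at 0, X8 at 0; solve each RREF row for its pivot's exponent:
  r0: exp(X1) + (2)·1 = 0 ⇒ exp(X1) = -2
  r1: exp(X3) + (1)·1 = 0 ⇒ exp(X3) = -1
Π_2 = X1^-2 · X3^-1 · X4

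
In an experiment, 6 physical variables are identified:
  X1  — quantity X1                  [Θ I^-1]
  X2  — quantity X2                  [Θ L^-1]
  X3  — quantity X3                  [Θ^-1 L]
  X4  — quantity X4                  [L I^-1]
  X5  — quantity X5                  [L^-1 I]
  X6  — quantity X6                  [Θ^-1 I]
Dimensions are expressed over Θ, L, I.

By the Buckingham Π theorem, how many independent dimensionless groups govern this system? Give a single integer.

4

Dimensional matrix (Θ×L×I by X1×X2×X3×X4×X5×X6):
  Θ: [ 1  1 -1  0  0 -1]
  L: [ 0 -1  1  1 -1  0]
  I: [-1  0  0 -1  1  1]
Row reduction gives pivot columns X1,X2; rank = 2
n=6, r=2 ⇒ 4 dimensionless groups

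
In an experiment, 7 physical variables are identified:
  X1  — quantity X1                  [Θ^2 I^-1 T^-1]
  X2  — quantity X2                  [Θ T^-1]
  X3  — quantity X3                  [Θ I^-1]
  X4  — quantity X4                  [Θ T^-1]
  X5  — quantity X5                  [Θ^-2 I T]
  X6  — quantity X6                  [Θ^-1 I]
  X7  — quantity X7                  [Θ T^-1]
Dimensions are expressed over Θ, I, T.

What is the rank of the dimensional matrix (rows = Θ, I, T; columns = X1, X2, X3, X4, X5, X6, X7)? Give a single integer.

2

Dimensional matrix (Θ×I×T by X1×X2×X3×X4×X5×X6×X7):
  Θ: [ 2  1  1  1 -2 -1  1]
  I: [-1  0 -1  0  1  1  0]
  T: [-1 -1  0 -1  1  0 -1]
Echelon form has 2 nonzero rows (pivots: X1,X2)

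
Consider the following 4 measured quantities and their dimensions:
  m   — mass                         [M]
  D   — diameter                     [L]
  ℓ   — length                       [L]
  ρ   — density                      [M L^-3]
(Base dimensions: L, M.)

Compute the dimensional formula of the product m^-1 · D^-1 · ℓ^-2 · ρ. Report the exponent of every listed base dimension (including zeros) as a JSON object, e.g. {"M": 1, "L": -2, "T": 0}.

Dimensional matrix (L×M by m×D×ℓ×ρ):
  L: [ 0  1  1 -3]
  M: [ 1  0  0  1]
  [L]: (-1)·0+(-1)·1+(-2)·1+(1)·-3 = -6
  [M]: (-1)·1+(-1)·0+(-2)·0+(1)·1 = 0
⇒ L^-6

{"L": -6, "M": 0}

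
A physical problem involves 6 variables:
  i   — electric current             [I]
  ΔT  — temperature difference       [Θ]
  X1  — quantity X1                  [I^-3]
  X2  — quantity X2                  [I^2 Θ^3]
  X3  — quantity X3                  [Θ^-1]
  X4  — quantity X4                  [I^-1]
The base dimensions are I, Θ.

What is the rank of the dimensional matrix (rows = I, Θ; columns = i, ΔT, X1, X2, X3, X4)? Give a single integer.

2

Write exponents as rows I,Θ / cols i,ΔT,X1,X2,X3,X4:
  I: [ 1  0 -3  2  0 -1]
  Θ: [ 0  1  0  3 -1  0]
RREF → pivots at {i,ΔT} ⇒ r = 2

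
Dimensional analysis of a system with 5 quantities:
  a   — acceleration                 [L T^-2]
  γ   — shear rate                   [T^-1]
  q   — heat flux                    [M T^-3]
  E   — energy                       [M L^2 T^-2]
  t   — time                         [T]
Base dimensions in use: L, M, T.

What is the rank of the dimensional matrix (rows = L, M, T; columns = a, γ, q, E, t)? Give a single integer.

Write exponents as rows L,M,T / cols a,γ,q,E,t:
  L: [ 1  0  0  2  0]
  M: [ 0  0  1  1  0]
  T: [-2 -1 -3 -2  1]
Echelon form has 3 nonzero rows (pivots: a,γ,q)

3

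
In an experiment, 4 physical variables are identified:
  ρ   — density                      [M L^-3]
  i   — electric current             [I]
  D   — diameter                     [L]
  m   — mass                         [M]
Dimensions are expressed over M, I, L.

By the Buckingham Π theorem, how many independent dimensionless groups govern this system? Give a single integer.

Dimensional matrix (M×I×L by ρ×i×D×m):
  M: [ 1  0  0  1]
  I: [ 0  1  0  0]
  L: [-3  0  1  0]
Echelon form has 3 nonzero rows (pivots: ρ,i,D)
n=4, r=3 ⇒ 1 dimensionless group

1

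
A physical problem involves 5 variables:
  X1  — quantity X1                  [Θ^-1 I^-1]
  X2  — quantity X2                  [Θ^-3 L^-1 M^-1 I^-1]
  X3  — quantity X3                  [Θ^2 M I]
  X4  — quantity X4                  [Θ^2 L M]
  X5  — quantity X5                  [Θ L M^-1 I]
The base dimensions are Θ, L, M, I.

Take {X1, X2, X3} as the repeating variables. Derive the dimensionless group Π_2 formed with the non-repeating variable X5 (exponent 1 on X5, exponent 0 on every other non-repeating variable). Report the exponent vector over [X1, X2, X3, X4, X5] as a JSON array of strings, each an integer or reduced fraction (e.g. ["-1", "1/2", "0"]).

Write exponents as rows Θ,L,M,I / cols X1,X2,X3,X4,X5:
  Θ: [-1 -3  2  2  1]
  L: [ 0 -1  0  1  1]
  M: [ 0 -1  1  1 -1]
  I: [-1 -1  1  0  1]
Echelon form has 3 nonzero rows (pivots: X1,X2,X3)
Pivot set = {X1,X2,X3}, free = {X4,X5}
RREF:
  r0: [   1    0    0    1   -2]
  r1: [   0    1    0   -1   -1]
  r2: [   0    0    1    0   -2]
  r3: [   0    0    0    0    0]
Fix exponent of X5 at 1, X4 at 0; solve each RREF row for its pivot's exponent:
  r0: exp(X1) + (-2)·1 = 0 ⇒ exp(X1) = 2
  r1: exp(X2) + (-1)·1 = 0 ⇒ exp(X2) = 1
  r2: exp(X3) + (-2)·1 = 0 ⇒ exp(X3) = 2
Π_2 = X1^2 · X2 · X3^2 · X5

["2", "1", "2", "0", "1"]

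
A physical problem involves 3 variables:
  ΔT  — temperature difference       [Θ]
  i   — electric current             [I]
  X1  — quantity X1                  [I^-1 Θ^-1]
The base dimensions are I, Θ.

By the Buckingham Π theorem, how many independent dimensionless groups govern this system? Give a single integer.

1

Exponent matrix [I,Θ] × [ΔT,i,X1]:
  I: [ 0  1 -1]
  Θ: [ 1  0 -1]
RREF → pivots at {ΔT,i} ⇒ r = 2
n=3, r=2 ⇒ 1 dimensionless group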